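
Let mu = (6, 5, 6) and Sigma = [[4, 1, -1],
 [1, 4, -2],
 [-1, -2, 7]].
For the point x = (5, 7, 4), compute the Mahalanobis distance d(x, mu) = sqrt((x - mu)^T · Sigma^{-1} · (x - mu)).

Step 1 — centre the observation: (x - mu) = (-1, 2, -2).

Step 2 — invert Sigma (cofactor / det for 3×3, or solve directly):
  Sigma^{-1} = [[0.2697, -0.0562, 0.0225],
 [-0.0562, 0.3034, 0.0787],
 [0.0225, 0.0787, 0.1685]].

Step 3 — form the quadratic (x - mu)^T · Sigma^{-1} · (x - mu):
  Sigma^{-1} · (x - mu) = (-0.427, 0.5056, -0.2022).
  (x - mu)^T · [Sigma^{-1} · (x - mu)] = (-1)·(-0.427) + (2)·(0.5056) + (-2)·(-0.2022) = 1.8427.

Step 4 — take square root: d = √(1.8427) ≈ 1.3575.

d(x, mu) = √(1.8427) ≈ 1.3575


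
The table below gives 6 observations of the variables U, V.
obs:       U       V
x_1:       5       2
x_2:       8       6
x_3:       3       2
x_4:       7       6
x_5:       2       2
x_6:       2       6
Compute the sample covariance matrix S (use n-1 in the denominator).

Step 1 — column means:
  mean(U) = (5 + 8 + 3 + 7 + 2 + 2) / 6 = 27/6 = 4.5
  mean(V) = (2 + 6 + 2 + 6 + 2 + 6) / 6 = 24/6 = 4

Step 2 — sample covariance S[i,j] = (1/(n-1)) · Σ_k (x_{k,i} - mean_i) · (x_{k,j} - mean_j), with n-1 = 5.
  S[U,U] = ((0.5)·(0.5) + (3.5)·(3.5) + (-1.5)·(-1.5) + (2.5)·(2.5) + (-2.5)·(-2.5) + (-2.5)·(-2.5)) / 5 = 33.5/5 = 6.7
  S[U,V] = ((0.5)·(-2) + (3.5)·(2) + (-1.5)·(-2) + (2.5)·(2) + (-2.5)·(-2) + (-2.5)·(2)) / 5 = 14/5 = 2.8
  S[V,V] = ((-2)·(-2) + (2)·(2) + (-2)·(-2) + (2)·(2) + (-2)·(-2) + (2)·(2)) / 5 = 24/5 = 4.8

S is symmetric (S[j,i] = S[i,j]). Assembling:

S = [[6.7, 2.8],
 [2.8, 4.8]]


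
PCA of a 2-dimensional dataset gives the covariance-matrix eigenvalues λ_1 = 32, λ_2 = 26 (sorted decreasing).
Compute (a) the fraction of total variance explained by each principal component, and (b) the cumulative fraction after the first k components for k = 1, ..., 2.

Step 1 — total variance = trace(Sigma) = Σ λ_i = 32 + 26 = 58.

Step 2 — fraction explained by component i = λ_i / Σ λ:
  PC1: 32/58 = 0.5517
  PC2: 26/58 = 0.4483

Step 3 — cumulative fraction after k components = (λ_1 + ... + λ_k) / Σ λ:
  k = 1: 32/58 = 0.5517
  k = 2: (32 + 26)/58 = 58/58 = 1

Summary (fraction, with percent):

explained: PC1 0.5517 (55.17%), PC2 0.4483 (44.83%);  cumulative: 0.5517, 1


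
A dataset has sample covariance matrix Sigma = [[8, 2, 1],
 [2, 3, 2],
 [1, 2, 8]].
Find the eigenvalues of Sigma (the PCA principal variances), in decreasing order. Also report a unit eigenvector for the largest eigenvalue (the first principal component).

Step 1 — characteristic polynomial p(λ) = det(λI - Sigma) = λ³ - tr·λ² + c_1·λ - det, where tr = trace, c_1 = sum of the principal 2×2 minors, det = det(Sigma):
  tr = 8 + 3 + 8 = 19,
  c_1 = (8·3 - (2)²) + (8·8 - (1)²) + (3·8 - (2)²) = 20 + 63 + 20 = 103,
  det = 8·(3·8 - (2)²) - (2)·((2)·8 - (2)·(1)) + (1)·((2)·(2) - 3·(1)) = 8·(20) - (2)·(14) + (1)·(1) = 133.
  So p(λ) = λ³ - 19λ² + 103λ - 133.
Step 2 — look for an integer root (rational root theorem: any rational root is an integer divisor of 133). Testing λ = 7:
  p(7) = 343 - 931 + 721 - 133 = 0  ✓
  Dividing out (λ - 7): p(λ) = (λ - 7)(λ² - 12λ + 19).
Step 3 — remaining eigenvalues from the quadratic λ² - 12λ + 19 = 0:
  Δ = 12² - 4·19 = 144 - 76 = 68,  λ = (12 ± √68)/2 = (12 ± 8.2462)/2 ≈ 10.1231 or 1.8769.
  Sorted: λ_1 = 10.1231,  λ_2 = 7,  λ_3 = 1.8769  (check: sum = 19 = tr ✓).

Step 4 — unit eigenvector for λ_1 ≈ 10.1231: v spans the null space of (Sigma - λ_1 I), whose rows are
  r_1 = (-2.1231, 2, 1),  r_2 = (2, -7.1231, 2),  r_3 = (1, 2, -2.1231).
  v is orthogonal to every row, so take v ∝ r_1 × r_2 = ((2)·(2) - (1)·(-7.1231), (1)·(2) - (-2.1231)·(2), (-2.1231)·(-7.1231) - (2)·(2)) ≈ (11.1231, 6.2462, 11.1231).
  Let u = (11.1231, 6.2462, 11.1231).
  ||u|| = √((11.1231)² + (6.2462)² + (11.1231)²) = √(286.4621) ≈ 16.9252,  v_1 = u/||u|| ≈ (0.6572, 0.369, 0.6572) (||v_1|| = 1).

λ_1 = 10.1231,  λ_2 = 7,  λ_3 = 1.8769;  v_1 ≈ (0.6572, 0.369, 0.6572)


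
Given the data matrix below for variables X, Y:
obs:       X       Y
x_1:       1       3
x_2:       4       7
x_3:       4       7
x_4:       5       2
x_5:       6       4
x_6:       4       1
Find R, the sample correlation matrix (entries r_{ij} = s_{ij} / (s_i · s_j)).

Step 1 — column means:
  mean(X) = (1 + 4 + 4 + 5 + 6 + 4) / 6 = 24/6 = 4
  mean(Y) = (3 + 7 + 7 + 2 + 4 + 1) / 6 = 24/6 = 4

Step 2 — sample variances and covariances s[i,j] = (1/(n-1)) · Σ_k (x_{k,i} - mean_i) · (x_{k,j} - mean_j), with n-1 = 5:
  s[X,X] = ((-3)·(-3) + (0)·(0) + (0)·(0) + (1)·(1) + (2)·(2) + (0)·(0)) / 5 = 14/5 = 2.8
  s[X,Y] = ((-3)·(-1) + (0)·(3) + (0)·(3) + (1)·(-2) + (2)·(0) + (0)·(-3)) / 5 = 1/5 = 0.2
  s[Y,Y] = ((-1)·(-1) + (3)·(3) + (3)·(3) + (-2)·(-2) + (0)·(0) + (-3)·(-3)) / 5 = 32/5 = 6.4
  Sample standard deviations s_i = √(s[i,i]):
  s(X) = √(2.8) = 1.6733
  s(Y) = √(6.4) = 2.5298

Step 3 — r_{ij} = s_{ij} / (s_i · s_j):
  r[X,X] = 1 (diagonal).
  r[X,Y] = 0.2 / (1.6733 · 2.5298) = 0.2 / 4.2332 = 0.0472
  r[Y,Y] = 1 (diagonal).

R is symmetric with unit diagonal. Assembling:

R = [[1, 0.0472],
 [0.0472, 1]]


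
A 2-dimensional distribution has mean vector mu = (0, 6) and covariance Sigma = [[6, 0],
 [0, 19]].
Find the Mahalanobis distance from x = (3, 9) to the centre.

Step 1 — centre the observation: (x - mu) = (3, 3).

Step 2 — invert Sigma. det(Sigma) = 6·19 - (0)² = 114.
  Sigma^{-1} = (1/det) · [[d, -b], [-b, a]] = [[0.1667, 0],
 [0, 0.0526]].

Step 3 — form the quadratic (x - mu)^T · Sigma^{-1} · (x - mu):
  Sigma^{-1} · (x - mu) = (0.5, 0.1579).
  (x - mu)^T · [Sigma^{-1} · (x - mu)] = (3)·(0.5) + (3)·(0.1579) = 1.9737.

Step 4 — take square root: d = √(1.9737) ≈ 1.4049.

d(x, mu) = √(1.9737) ≈ 1.4049


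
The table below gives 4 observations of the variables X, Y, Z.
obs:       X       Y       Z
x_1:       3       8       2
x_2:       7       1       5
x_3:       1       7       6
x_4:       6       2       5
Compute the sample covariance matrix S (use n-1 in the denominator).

Step 1 — column means:
  mean(X) = (3 + 7 + 1 + 6) / 4 = 17/4 = 4.25
  mean(Y) = (8 + 1 + 7 + 2) / 4 = 18/4 = 4.5
  mean(Z) = (2 + 5 + 6 + 5) / 4 = 18/4 = 4.5

Step 2 — sample covariance S[i,j] = (1/(n-1)) · Σ_k (x_{k,i} - mean_i) · (x_{k,j} - mean_j), with n-1 = 3.
  S[X,X] = ((-1.25)·(-1.25) + (2.75)·(2.75) + (-3.25)·(-3.25) + (1.75)·(1.75)) / 3 = 22.75/3 = 7.5833
  S[X,Y] = ((-1.25)·(3.5) + (2.75)·(-3.5) + (-3.25)·(2.5) + (1.75)·(-2.5)) / 3 = -26.5/3 = -8.8333
  S[X,Z] = ((-1.25)·(-2.5) + (2.75)·(0.5) + (-3.25)·(1.5) + (1.75)·(0.5)) / 3 = 0.5/3 = 0.1667
  S[Y,Y] = ((3.5)·(3.5) + (-3.5)·(-3.5) + (2.5)·(2.5) + (-2.5)·(-2.5)) / 3 = 37/3 = 12.3333
  S[Y,Z] = ((3.5)·(-2.5) + (-3.5)·(0.5) + (2.5)·(1.5) + (-2.5)·(0.5)) / 3 = -8/3 = -2.6667
  S[Z,Z] = ((-2.5)·(-2.5) + (0.5)·(0.5) + (1.5)·(1.5) + (0.5)·(0.5)) / 3 = 9/3 = 3

S is symmetric (S[j,i] = S[i,j]). Assembling:

S = [[7.5833, -8.8333, 0.1667],
 [-8.8333, 12.3333, -2.6667],
 [0.1667, -2.6667, 3]]


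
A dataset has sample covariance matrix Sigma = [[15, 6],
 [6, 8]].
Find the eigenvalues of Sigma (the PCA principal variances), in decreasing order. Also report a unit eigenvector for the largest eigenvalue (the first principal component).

Step 1 — characteristic polynomial of 2×2 Sigma:
  det(Sigma - λI) = λ² - trace · λ + det = 0.
  trace = 15 + 8 = 23, det = 15·8 - (6)² = 84.
Step 2 — discriminant:
  Δ = trace² - 4·det = 529 - 336 = 193.
Step 3 — eigenvalues:
  λ = (trace ± √Δ)/2 = (23 ± 13.8924)/2,
  λ_1 = 18.4462,  λ_2 = 4.5538.

Step 4 — unit eigenvector for λ_1: solve (Sigma - λ_1 I)v = 0. First row:
  (15 - 18.4462)·v_x + (6)·v_y = 0, i.e. (-3.4462)·v_x + (6)·v_y = 0,
  so v ∝ (b, λ_1 - a) = (6, 3.4462) = u.
  ||u|| = √((6)² + (3.4462)²) = √(47.8764) ≈ 6.9193,
  v_1 = u/||u|| ≈ (0.8671, 0.4981) (||v_1|| = 1).

λ_1 = 18.4462,  λ_2 = 4.5538;  v_1 ≈ (0.8671, 0.4981)


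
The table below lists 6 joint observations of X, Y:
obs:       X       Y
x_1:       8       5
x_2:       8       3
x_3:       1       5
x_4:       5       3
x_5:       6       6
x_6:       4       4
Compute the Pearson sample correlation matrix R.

Step 1 — column means:
  mean(X) = (8 + 8 + 1 + 5 + 6 + 4) / 6 = 32/6 = 5.3333
  mean(Y) = (5 + 3 + 5 + 3 + 6 + 4) / 6 = 26/6 = 4.3333

Step 2 — sample variances and covariances s[i,j] = (1/(n-1)) · Σ_k (x_{k,i} - mean_i) · (x_{k,j} - mean_j), with n-1 = 5:
  s[X,X] = ((2.6667)·(2.6667) + (2.6667)·(2.6667) + (-4.3333)·(-4.3333) + (-0.3333)·(-0.3333) + (0.6667)·(0.6667) + (-1.3333)·(-1.3333)) / 5 = 35.3333/5 = 7.0667
  s[X,Y] = ((2.6667)·(0.6667) + (2.6667)·(-1.3333) + (-4.3333)·(0.6667) + (-0.3333)·(-1.3333) + (0.6667)·(1.6667) + (-1.3333)·(-0.3333)) / 5 = -2.6667/5 = -0.5333
  s[Y,Y] = ((0.6667)·(0.6667) + (-1.3333)·(-1.3333) + (0.6667)·(0.6667) + (-1.3333)·(-1.3333) + (1.6667)·(1.6667) + (-0.3333)·(-0.3333)) / 5 = 7.3333/5 = 1.4667
  Sample standard deviations s_i = √(s[i,i]):
  s(X) = √(7.0667) = 2.6583
  s(Y) = √(1.4667) = 1.2111

Step 3 — r_{ij} = s_{ij} / (s_i · s_j):
  r[X,X] = 1 (diagonal).
  r[X,Y] = -0.5333 / (2.6583 · 1.2111) = -0.5333 / 3.2194 = -0.1657
  r[Y,Y] = 1 (diagonal).

R is symmetric with unit diagonal. Assembling:

R = [[1, -0.1657],
 [-0.1657, 1]]


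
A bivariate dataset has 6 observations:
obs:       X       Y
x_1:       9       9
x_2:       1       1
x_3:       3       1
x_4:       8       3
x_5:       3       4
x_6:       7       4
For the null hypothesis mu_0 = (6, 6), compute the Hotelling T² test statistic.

Step 1 — sample mean vector:
  mean(X) = (9 + 1 + 3 + 8 + 3 + 7) / 6 = 31/6 = 5.1667
  mean(Y) = (9 + 1 + 1 + 3 + 4 + 4) / 6 = 22/6 = 3.6667
  x̄ = (5.1667, 3.6667),  deviation x̄ - mu_0 = (5.1667, 3.6667) - (6, 6) = (-0.8333, -2.3333).

Step 2 — sample covariance matrix, S[i,j] = (1/(n-1)) · Σ_k (x_{k,i} - mean_i) · (x_{k,j} - mean_j), divisor n-1 = 5:
  S[X,X] = ((3.8333)·(3.8333) + (-4.1667)·(-4.1667) + (-2.1667)·(-2.1667) + (2.8333)·(2.8333) + (-2.1667)·(-2.1667) + (1.8333)·(1.8333)) / 5 = 52.8333/5 = 10.5667
  S[X,Y] = ((3.8333)·(5.3333) + (-4.1667)·(-2.6667) + (-2.1667)·(-2.6667) + (2.8333)·(-0.6667) + (-2.1667)·(0.3333) + (1.8333)·(0.3333)) / 5 = 35.3333/5 = 7.0667
  S[Y,Y] = ((5.3333)·(5.3333) + (-2.6667)·(-2.6667) + (-2.6667)·(-2.6667) + (-0.6667)·(-0.6667) + (0.3333)·(0.3333) + (0.3333)·(0.3333)) / 5 = 43.3333/5 = 8.6667
  S = [[10.5667, 7.0667],
 [7.0667, 8.6667]].

Step 3 — invert S. det(S) = 10.5667·8.6667 - (7.0667)² = 41.64.
  S^{-1} = (1/det) · [[d, -b], [-b, a]] = [[0.2081, -0.1697],
 [-0.1697, 0.2538]].

Step 4 — quadratic form (x̄ - mu_0)^T · S^{-1} · (x̄ - mu_0):
  S^{-1} · (x̄ - mu_0) = (0.2225, -0.4507),
  (x̄ - mu_0)^T · [...] = (-0.8333)·(0.2225) + (-2.3333)·(-0.4507) = 0.8662.

Step 5 — scale by n: T² = 6 · 0.8662 = 5.1969.

T² ≈ 5.1969


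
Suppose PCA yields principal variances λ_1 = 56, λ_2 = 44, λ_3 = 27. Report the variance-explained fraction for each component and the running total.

Step 1 — total variance = trace(Sigma) = Σ λ_i = 56 + 44 + 27 = 127.

Step 2 — fraction explained by component i = λ_i / Σ λ:
  PC1: 56/127 = 0.4409
  PC2: 44/127 = 0.3465
  PC3: 27/127 = 0.2126

Step 3 — cumulative fraction after k components = (λ_1 + ... + λ_k) / Σ λ:
  k = 1: 56/127 = 0.4409
  k = 2: (56 + 44)/127 = 100/127 = 0.7874
  k = 3: (56 + 44 + 27)/127 = 127/127 = 1

Summary (fraction, with percent):

explained: PC1 0.4409 (44.09%), PC2 0.3465 (34.65%), PC3 0.2126 (21.26%);  cumulative: 0.4409, 0.7874, 1


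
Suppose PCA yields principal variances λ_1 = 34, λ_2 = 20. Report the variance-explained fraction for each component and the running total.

Step 1 — total variance = trace(Sigma) = Σ λ_i = 34 + 20 = 54.

Step 2 — fraction explained by component i = λ_i / Σ λ:
  PC1: 34/54 = 0.6296
  PC2: 20/54 = 0.3704

Step 3 — cumulative fraction after k components = (λ_1 + ... + λ_k) / Σ λ:
  k = 1: 34/54 = 0.6296
  k = 2: (34 + 20)/54 = 54/54 = 1

Summary (fraction, with percent):

explained: PC1 0.6296 (62.96%), PC2 0.3704 (37.04%);  cumulative: 0.6296, 1


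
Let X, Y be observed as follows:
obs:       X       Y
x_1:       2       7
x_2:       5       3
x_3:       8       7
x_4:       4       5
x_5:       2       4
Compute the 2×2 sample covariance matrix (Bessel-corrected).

Step 1 — column means:
  mean(X) = (2 + 5 + 8 + 4 + 2) / 5 = 21/5 = 4.2
  mean(Y) = (7 + 3 + 7 + 5 + 4) / 5 = 26/5 = 5.2

Step 2 — sample covariance S[i,j] = (1/(n-1)) · Σ_k (x_{k,i} - mean_i) · (x_{k,j} - mean_j), with n-1 = 4.
  S[X,X] = ((-2.2)·(-2.2) + (0.8)·(0.8) + (3.8)·(3.8) + (-0.2)·(-0.2) + (-2.2)·(-2.2)) / 4 = 24.8/4 = 6.2
  S[X,Y] = ((-2.2)·(1.8) + (0.8)·(-2.2) + (3.8)·(1.8) + (-0.2)·(-0.2) + (-2.2)·(-1.2)) / 4 = 3.8/4 = 0.95
  S[Y,Y] = ((1.8)·(1.8) + (-2.2)·(-2.2) + (1.8)·(1.8) + (-0.2)·(-0.2) + (-1.2)·(-1.2)) / 4 = 12.8/4 = 3.2

S is symmetric (S[j,i] = S[i,j]). Assembling:

S = [[6.2, 0.95],
 [0.95, 3.2]]


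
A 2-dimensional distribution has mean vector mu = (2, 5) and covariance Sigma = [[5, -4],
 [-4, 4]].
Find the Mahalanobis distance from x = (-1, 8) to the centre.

Step 1 — centre the observation: (x - mu) = (-3, 3).

Step 2 — invert Sigma. det(Sigma) = 5·4 - (-4)² = 4.
  Sigma^{-1} = (1/det) · [[d, -b], [-b, a]] = [[1, 1],
 [1, 1.25]].

Step 3 — form the quadratic (x - mu)^T · Sigma^{-1} · (x - mu):
  Sigma^{-1} · (x - mu) = (0, 0.75).
  (x - mu)^T · [Sigma^{-1} · (x - mu)] = (-3)·(0) + (3)·(0.75) = 2.25.

Step 4 — take square root: d = √(2.25) ≈ 1.5.

d(x, mu) = √(2.25) ≈ 1.5


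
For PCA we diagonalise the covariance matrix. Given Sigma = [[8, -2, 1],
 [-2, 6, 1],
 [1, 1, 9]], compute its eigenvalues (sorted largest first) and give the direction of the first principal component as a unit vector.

Step 1 — characteristic polynomial p(λ) = det(λI - Sigma) = λ³ - tr·λ² + c_1·λ - det, where tr = trace, c_1 = sum of the principal 2×2 minors, det = det(Sigma):
  tr = 8 + 6 + 9 = 23,
  c_1 = (8·6 - (-2)²) + (8·9 - (1)²) + (6·9 - (1)²) = 44 + 71 + 53 = 168,
  det = 8·(6·9 - (1)²) - (-2)·((-2)·9 - (1)·(1)) + (1)·((-2)·(1) - 6·(1)) = 8·(53) - (-2)·(-19) + (1)·(-8) = 378.
  So p(λ) = λ³ - 23λ² + 168λ - 378.
Step 2 — look for an integer root (rational root theorem: any rational root is an integer divisor of 378). Testing λ = 9:
  p(9) = 729 - 1863 + 1512 - 378 = 0  ✓
  Dividing out (λ - 9): p(λ) = (λ - 9)(λ² - 14λ + 42).
Step 3 — remaining eigenvalues from the quadratic λ² - 14λ + 42 = 0:
  Δ = 14² - 4·42 = 196 - 168 = 28,  λ = (14 ± √28)/2 = (14 ± 5.2915)/2 ≈ 9.6458 or 4.3542.
  Sorted: λ_1 = 9.6458,  λ_2 = 9,  λ_3 = 4.3542  (check: sum = 23 = tr ✓).

Step 4 — unit eigenvector for λ_1 ≈ 9.6458: v spans the null space of (Sigma - λ_1 I), whose rows are
  r_1 = (-1.6458, -2, 1),  r_2 = (-2, -3.6458, 1),  r_3 = (1, 1, -0.6458).
  v is orthogonal to every row, so take v ∝ r_1 × r_2 = ((-2)·(1) - (1)·(-3.6458), (1)·(-2) - (-1.6458)·(1), (-1.6458)·(-3.6458) - (-2)·(-2)) ≈ (1.6458, -0.3542, 2).
  Let u = (1.6458, -0.3542, 2).
  ||u|| = √((1.6458)² + (-0.3542)² + (2)²) = √(6.834) ≈ 2.6142,  v_1 = u/||u|| ≈ (0.6295, -0.1355, 0.7651) (||v_1|| = 1).

λ_1 = 9.6458,  λ_2 = 9,  λ_3 = 4.3542;  v_1 ≈ (0.6295, -0.1355, 0.7651)


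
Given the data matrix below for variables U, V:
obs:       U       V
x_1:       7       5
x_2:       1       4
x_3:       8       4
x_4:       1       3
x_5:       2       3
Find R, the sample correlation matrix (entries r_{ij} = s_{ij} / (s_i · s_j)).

Step 1 — column means:
  mean(U) = (7 + 1 + 8 + 1 + 2) / 5 = 19/5 = 3.8
  mean(V) = (5 + 4 + 4 + 3 + 3) / 5 = 19/5 = 3.8

Step 2 — sample variances and covariances s[i,j] = (1/(n-1)) · Σ_k (x_{k,i} - mean_i) · (x_{k,j} - mean_j), with n-1 = 4:
  s[U,U] = ((3.2)·(3.2) + (-2.8)·(-2.8) + (4.2)·(4.2) + (-2.8)·(-2.8) + (-1.8)·(-1.8)) / 4 = 46.8/4 = 11.7
  s[U,V] = ((3.2)·(1.2) + (-2.8)·(0.2) + (4.2)·(0.2) + (-2.8)·(-0.8) + (-1.8)·(-0.8)) / 4 = 7.8/4 = 1.95
  s[V,V] = ((1.2)·(1.2) + (0.2)·(0.2) + (0.2)·(0.2) + (-0.8)·(-0.8) + (-0.8)·(-0.8)) / 4 = 2.8/4 = 0.7
  Sample standard deviations s_i = √(s[i,i]):
  s(U) = √(11.7) = 3.4205
  s(V) = √(0.7) = 0.8367

Step 3 — r_{ij} = s_{ij} / (s_i · s_j):
  r[U,U] = 1 (diagonal).
  r[U,V] = 1.95 / (3.4205 · 0.8367) = 1.95 / 2.8618 = 0.6814
  r[V,V] = 1 (diagonal).

R is symmetric with unit diagonal. Assembling:

R = [[1, 0.6814],
 [0.6814, 1]]


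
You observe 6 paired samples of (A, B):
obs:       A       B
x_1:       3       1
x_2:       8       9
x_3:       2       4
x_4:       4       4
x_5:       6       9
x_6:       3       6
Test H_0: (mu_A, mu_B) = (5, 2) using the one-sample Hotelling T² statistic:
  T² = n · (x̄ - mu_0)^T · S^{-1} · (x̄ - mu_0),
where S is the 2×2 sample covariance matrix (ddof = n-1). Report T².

Step 1 — sample mean vector:
  mean(A) = (3 + 8 + 2 + 4 + 6 + 3) / 6 = 26/6 = 4.3333
  mean(B) = (1 + 9 + 4 + 4 + 9 + 6) / 6 = 33/6 = 5.5
  x̄ = (4.3333, 5.5),  deviation x̄ - mu_0 = (4.3333, 5.5) - (5, 2) = (-0.6667, 3.5).

Step 2 — sample covariance matrix, S[i,j] = (1/(n-1)) · Σ_k (x_{k,i} - mean_i) · (x_{k,j} - mean_j), divisor n-1 = 5:
  S[A,A] = ((-1.3333)·(-1.3333) + (3.6667)·(3.6667) + (-2.3333)·(-2.3333) + (-0.3333)·(-0.3333) + (1.6667)·(1.6667) + (-1.3333)·(-1.3333)) / 5 = 25.3333/5 = 5.0667
  S[A,B] = ((-1.3333)·(-4.5) + (3.6667)·(3.5) + (-2.3333)·(-1.5) + (-0.3333)·(-1.5) + (1.6667)·(3.5) + (-1.3333)·(0.5)) / 5 = 28/5 = 5.6
  S[B,B] = ((-4.5)·(-4.5) + (3.5)·(3.5) + (-1.5)·(-1.5) + (-1.5)·(-1.5) + (3.5)·(3.5) + (0.5)·(0.5)) / 5 = 49.5/5 = 9.9
  S = [[5.0667, 5.6],
 [5.6, 9.9]].

Step 3 — invert S. det(S) = 5.0667·9.9 - (5.6)² = 18.8.
  S^{-1} = (1/det) · [[d, -b], [-b, a]] = [[0.5266, -0.2979],
 [-0.2979, 0.2695]].

Step 4 — quadratic form (x̄ - mu_0)^T · S^{-1} · (x̄ - mu_0):
  S^{-1} · (x̄ - mu_0) = (-1.3936, 1.1418),
  (x̄ - mu_0)^T · [...] = (-0.6667)·(-1.3936) + (3.5)·(1.1418) = 4.9255.

Step 5 — scale by n: T² = 6 · 4.9255 = 29.5532.

T² ≈ 29.5532


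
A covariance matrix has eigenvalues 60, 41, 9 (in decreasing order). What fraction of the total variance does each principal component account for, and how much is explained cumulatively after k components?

Step 1 — total variance = trace(Sigma) = Σ λ_i = 60 + 41 + 9 = 110.

Step 2 — fraction explained by component i = λ_i / Σ λ:
  PC1: 60/110 = 0.5455
  PC2: 41/110 = 0.3727
  PC3: 9/110 = 0.0818

Step 3 — cumulative fraction after k components = (λ_1 + ... + λ_k) / Σ λ:
  k = 1: 60/110 = 0.5455
  k = 2: (60 + 41)/110 = 101/110 = 0.9182
  k = 3: (60 + 41 + 9)/110 = 110/110 = 1

Summary (fraction, with percent):

explained: PC1 0.5455 (54.55%), PC2 0.3727 (37.27%), PC3 0.0818 (8.18%);  cumulative: 0.5455, 0.9182, 1


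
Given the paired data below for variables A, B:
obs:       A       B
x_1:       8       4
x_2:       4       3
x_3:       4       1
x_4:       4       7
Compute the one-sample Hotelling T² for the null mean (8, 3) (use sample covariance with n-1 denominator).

Step 1 — sample mean vector:
  mean(A) = (8 + 4 + 4 + 4) / 4 = 20/4 = 5
  mean(B) = (4 + 3 + 1 + 7) / 4 = 15/4 = 3.75
  x̄ = (5, 3.75),  deviation x̄ - mu_0 = (5, 3.75) - (8, 3) = (-3, 0.75).

Step 2 — sample covariance matrix, S[i,j] = (1/(n-1)) · Σ_k (x_{k,i} - mean_i) · (x_{k,j} - mean_j), divisor n-1 = 3:
  S[A,A] = ((3)·(3) + (-1)·(-1) + (-1)·(-1) + (-1)·(-1)) / 3 = 12/3 = 4
  S[A,B] = ((3)·(0.25) + (-1)·(-0.75) + (-1)·(-2.75) + (-1)·(3.25)) / 3 = 1/3 = 0.3333
  S[B,B] = ((0.25)·(0.25) + (-0.75)·(-0.75) + (-2.75)·(-2.75) + (3.25)·(3.25)) / 3 = 18.75/3 = 6.25
  S = [[4, 0.3333],
 [0.3333, 6.25]].

Step 3 — invert S. det(S) = 4·6.25 - (0.3333)² = 24.8889.
  S^{-1} = (1/det) · [[d, -b], [-b, a]] = [[0.2511, -0.0134],
 [-0.0134, 0.1607]].

Step 4 — quadratic form (x̄ - mu_0)^T · S^{-1} · (x̄ - mu_0):
  S^{-1} · (x̄ - mu_0) = (-0.7634, 0.1607),
  (x̄ - mu_0)^T · [...] = (-3)·(-0.7634) + (0.75)·(0.1607) = 2.4107.

Step 5 — scale by n: T² = 4 · 2.4107 = 9.6429.

T² ≈ 9.6429


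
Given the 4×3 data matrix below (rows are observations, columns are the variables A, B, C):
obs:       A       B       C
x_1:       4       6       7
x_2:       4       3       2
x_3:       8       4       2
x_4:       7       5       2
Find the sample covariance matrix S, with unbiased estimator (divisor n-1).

Step 1 — column means:
  mean(A) = (4 + 4 + 8 + 7) / 4 = 23/4 = 5.75
  mean(B) = (6 + 3 + 4 + 5) / 4 = 18/4 = 4.5
  mean(C) = (7 + 2 + 2 + 2) / 4 = 13/4 = 3.25

Step 2 — sample covariance S[i,j] = (1/(n-1)) · Σ_k (x_{k,i} - mean_i) · (x_{k,j} - mean_j), with n-1 = 3.
  S[A,A] = ((-1.75)·(-1.75) + (-1.75)·(-1.75) + (2.25)·(2.25) + (1.25)·(1.25)) / 3 = 12.75/3 = 4.25
  S[A,B] = ((-1.75)·(1.5) + (-1.75)·(-1.5) + (2.25)·(-0.5) + (1.25)·(0.5)) / 3 = -0.5/3 = -0.1667
  S[A,C] = ((-1.75)·(3.75) + (-1.75)·(-1.25) + (2.25)·(-1.25) + (1.25)·(-1.25)) / 3 = -8.75/3 = -2.9167
  S[B,B] = ((1.5)·(1.5) + (-1.5)·(-1.5) + (-0.5)·(-0.5) + (0.5)·(0.5)) / 3 = 5/3 = 1.6667
  S[B,C] = ((1.5)·(3.75) + (-1.5)·(-1.25) + (-0.5)·(-1.25) + (0.5)·(-1.25)) / 3 = 7.5/3 = 2.5
  S[C,C] = ((3.75)·(3.75) + (-1.25)·(-1.25) + (-1.25)·(-1.25) + (-1.25)·(-1.25)) / 3 = 18.75/3 = 6.25

S is symmetric (S[j,i] = S[i,j]). Assembling:

S = [[4.25, -0.1667, -2.9167],
 [-0.1667, 1.6667, 2.5],
 [-2.9167, 2.5, 6.25]]


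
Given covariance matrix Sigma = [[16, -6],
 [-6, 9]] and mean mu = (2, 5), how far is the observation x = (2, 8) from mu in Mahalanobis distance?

Step 1 — centre the observation: (x - mu) = (0, 3).

Step 2 — invert Sigma. det(Sigma) = 16·9 - (-6)² = 108.
  Sigma^{-1} = (1/det) · [[d, -b], [-b, a]] = [[0.0833, 0.0556],
 [0.0556, 0.1481]].

Step 3 — form the quadratic (x - mu)^T · Sigma^{-1} · (x - mu):
  Sigma^{-1} · (x - mu) = (0.1667, 0.4444).
  (x - mu)^T · [Sigma^{-1} · (x - mu)] = (0)·(0.1667) + (3)·(0.4444) = 1.3333.

Step 4 — take square root: d = √(1.3333) ≈ 1.1547.

d(x, mu) = √(1.3333) ≈ 1.1547


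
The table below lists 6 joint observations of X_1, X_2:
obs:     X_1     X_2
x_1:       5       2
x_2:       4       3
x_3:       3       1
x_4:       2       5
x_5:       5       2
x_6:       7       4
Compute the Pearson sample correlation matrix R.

Step 1 — column means:
  mean(X_1) = (5 + 4 + 3 + 2 + 5 + 7) / 6 = 26/6 = 4.3333
  mean(X_2) = (2 + 3 + 1 + 5 + 2 + 4) / 6 = 17/6 = 2.8333

Step 2 — sample variances and covariances s[i,j] = (1/(n-1)) · Σ_k (x_{k,i} - mean_i) · (x_{k,j} - mean_j), with n-1 = 5:
  s[X_1,X_1] = ((0.6667)·(0.6667) + (-0.3333)·(-0.3333) + (-1.3333)·(-1.3333) + (-2.3333)·(-2.3333) + (0.6667)·(0.6667) + (2.6667)·(2.6667)) / 5 = 15.3333/5 = 3.0667
  s[X_1,X_2] = ((0.6667)·(-0.8333) + (-0.3333)·(0.1667) + (-1.3333)·(-1.8333) + (-2.3333)·(2.1667) + (0.6667)·(-0.8333) + (2.6667)·(1.1667)) / 5 = -0.6667/5 = -0.1333
  s[X_2,X_2] = ((-0.8333)·(-0.8333) + (0.1667)·(0.1667) + (-1.8333)·(-1.8333) + (2.1667)·(2.1667) + (-0.8333)·(-0.8333) + (1.1667)·(1.1667)) / 5 = 10.8333/5 = 2.1667
  Sample standard deviations s_i = √(s[i,i]):
  s(X_1) = √(3.0667) = 1.7512
  s(X_2) = √(2.1667) = 1.472

Step 3 — r_{ij} = s_{ij} / (s_i · s_j):
  r[X_1,X_1] = 1 (diagonal).
  r[X_1,X_2] = -0.1333 / (1.7512 · 1.472) = -0.1333 / 2.5777 = -0.0517
  r[X_2,X_2] = 1 (diagonal).

R is symmetric with unit diagonal. Assembling:

R = [[1, -0.0517],
 [-0.0517, 1]]


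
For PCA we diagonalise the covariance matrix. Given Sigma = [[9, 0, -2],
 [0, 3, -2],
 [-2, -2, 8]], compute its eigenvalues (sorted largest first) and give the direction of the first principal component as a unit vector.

Step 1 — characteristic polynomial p(λ) = det(λI - Sigma) = λ³ - tr·λ² + c_1·λ - det, where tr = trace, c_1 = sum of the principal 2×2 minors, det = det(Sigma):
  tr = 9 + 3 + 8 = 20,
  c_1 = (9·3 - (0)²) + (9·8 - (-2)²) + (3·8 - (-2)²) = 27 + 68 + 20 = 115,
  det = 9·(3·8 - (-2)²) - (0)·((0)·8 - (-2)·(-2)) + (-2)·((0)·(-2) - 3·(-2)) = 9·(20) - (0)·(-4) + (-2)·(6) = 168.
  So p(λ) = λ³ - 20λ² + 115λ - 168.
Step 2 — look for an integer root (rational root theorem: any rational root is an integer divisor of 168). Testing λ = 7:
  p(7) = 343 - 980 + 805 - 168 = 0  ✓
  Dividing out (λ - 7): p(λ) = (λ - 7)(λ² - 13λ + 24).
Step 3 — remaining eigenvalues from the quadratic λ² - 13λ + 24 = 0:
  Δ = 13² - 4·24 = 169 - 96 = 73,  λ = (13 ± √73)/2 = (13 ± 8.544)/2 ≈ 10.772 or 2.228.
  Sorted: λ_1 = 10.772,  λ_2 = 7,  λ_3 = 2.228  (check: sum = 20 = tr ✓).

Step 4 — unit eigenvector for λ_1 ≈ 10.772: v spans the null space of (Sigma - λ_1 I), whose rows are
  r_1 = (-1.772, 0, -2),  r_2 = (0, -7.772, -2),  r_3 = (-2, -2, -2.772).
  v is orthogonal to every row, so take v ∝ r_1 × r_2 = ((0)·(-2) - (-2)·(-7.772), (-2)·(0) - (-1.772)·(-2), (-1.772)·(-7.772) - (0)·(0)) ≈ (-15.544, -3.544, 13.772).
  Rescale (multiply by -1 so the first nonzero entry is positive): u = (15.544, 3.544, -13.772).
  ||u|| = √((15.544)² + (3.544)² + (-13.772)²) = √(443.8441) ≈ 21.0676,  v_1 = u/||u|| ≈ (0.7378, 0.1682, -0.6537) (||v_1|| = 1).

λ_1 = 10.772,  λ_2 = 7,  λ_3 = 2.228;  v_1 ≈ (0.7378, 0.1682, -0.6537)


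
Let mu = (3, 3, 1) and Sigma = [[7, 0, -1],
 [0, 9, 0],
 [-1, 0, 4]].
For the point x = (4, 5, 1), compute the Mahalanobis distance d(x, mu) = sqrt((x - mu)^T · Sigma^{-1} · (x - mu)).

Step 1 — centre the observation: (x - mu) = (1, 2, 0).

Step 2 — invert Sigma (cofactor / det for 3×3, or solve directly):
  Sigma^{-1} = [[0.1481, 0, 0.037],
 [0, 0.1111, 0],
 [0.037, 0, 0.2593]].

Step 3 — form the quadratic (x - mu)^T · Sigma^{-1} · (x - mu):
  Sigma^{-1} · (x - mu) = (0.1481, 0.2222, 0.037).
  (x - mu)^T · [Sigma^{-1} · (x - mu)] = (1)·(0.1481) + (2)·(0.2222) + (0)·(0.037) = 0.5926.

Step 4 — take square root: d = √(0.5926) ≈ 0.7698.

d(x, mu) = √(0.5926) ≈ 0.7698


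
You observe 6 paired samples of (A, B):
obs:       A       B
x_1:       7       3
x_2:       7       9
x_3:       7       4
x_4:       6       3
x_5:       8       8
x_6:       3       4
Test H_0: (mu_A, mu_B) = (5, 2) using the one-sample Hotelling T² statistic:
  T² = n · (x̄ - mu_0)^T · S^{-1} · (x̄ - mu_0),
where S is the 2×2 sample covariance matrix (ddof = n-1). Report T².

Step 1 — sample mean vector:
  mean(A) = (7 + 7 + 7 + 6 + 8 + 3) / 6 = 38/6 = 6.3333
  mean(B) = (3 + 9 + 4 + 3 + 8 + 4) / 6 = 31/6 = 5.1667
  x̄ = (6.3333, 5.1667),  deviation x̄ - mu_0 = (6.3333, 5.1667) - (5, 2) = (1.3333, 3.1667).

Step 2 — sample covariance matrix, S[i,j] = (1/(n-1)) · Σ_k (x_{k,i} - mean_i) · (x_{k,j} - mean_j), divisor n-1 = 5:
  S[A,A] = ((0.6667)·(0.6667) + (0.6667)·(0.6667) + (0.6667)·(0.6667) + (-0.3333)·(-0.3333) + (1.6667)·(1.6667) + (-3.3333)·(-3.3333)) / 5 = 15.3333/5 = 3.0667
  S[A,B] = ((0.6667)·(-2.1667) + (0.6667)·(3.8333) + (0.6667)·(-1.1667) + (-0.3333)·(-2.1667) + (1.6667)·(2.8333) + (-3.3333)·(-1.1667)) / 5 = 9.6667/5 = 1.9333
  S[B,B] = ((-2.1667)·(-2.1667) + (3.8333)·(3.8333) + (-1.1667)·(-1.1667) + (-2.1667)·(-2.1667) + (2.8333)·(2.8333) + (-1.1667)·(-1.1667)) / 5 = 34.8333/5 = 6.9667
  S = [[3.0667, 1.9333],
 [1.9333, 6.9667]].

Step 3 — invert S. det(S) = 3.0667·6.9667 - (1.9333)² = 17.6267.
  S^{-1} = (1/det) · [[d, -b], [-b, a]] = [[0.3952, -0.1097],
 [-0.1097, 0.174]].

Step 4 — quadratic form (x̄ - mu_0)^T · S^{-1} · (x̄ - mu_0):
  S^{-1} · (x̄ - mu_0) = (0.1797, 0.4047),
  (x̄ - mu_0)^T · [...] = (1.3333)·(0.1797) + (3.1667)·(0.4047) = 1.5211.

Step 5 — scale by n: T² = 6 · 1.5211 = 9.1263.

T² ≈ 9.1263


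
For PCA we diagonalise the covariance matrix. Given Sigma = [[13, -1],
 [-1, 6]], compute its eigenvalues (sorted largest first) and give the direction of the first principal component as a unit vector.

Step 1 — characteristic polynomial of 2×2 Sigma:
  det(Sigma - λI) = λ² - trace · λ + det = 0.
  trace = 13 + 6 = 19, det = 13·6 - (-1)² = 77.
Step 2 — discriminant:
  Δ = trace² - 4·det = 361 - 308 = 53.
Step 3 — eigenvalues:
  λ = (trace ± √Δ)/2 = (19 ± 7.2801)/2,
  λ_1 = 13.1401,  λ_2 = 5.8599.

Step 4 — unit eigenvector for λ_1: solve (Sigma - λ_1 I)v = 0. First row:
  (13 - 13.1401)·v_x + (-1)·v_y = 0, i.e. (-0.1401)·v_x + (-1)·v_y = 0,
  so v ∝ (b, λ_1 - a) = (-1, 0.1401); multiply by -1 so the first entry is positive: u = (1, -0.1401).
  ||u|| = √((1)² + (-0.1401)²) = √(1.0196) ≈ 1.0098,
  v_1 = u/||u|| ≈ (0.9903, -0.1387) (||v_1|| = 1).

λ_1 = 13.1401,  λ_2 = 5.8599;  v_1 ≈ (0.9903, -0.1387)


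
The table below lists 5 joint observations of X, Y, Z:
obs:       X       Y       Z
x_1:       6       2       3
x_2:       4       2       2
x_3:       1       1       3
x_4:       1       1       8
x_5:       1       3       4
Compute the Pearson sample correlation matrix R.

Step 1 — column means:
  mean(X) = (6 + 4 + 1 + 1 + 1) / 5 = 13/5 = 2.6
  mean(Y) = (2 + 2 + 1 + 1 + 3) / 5 = 9/5 = 1.8
  mean(Z) = (3 + 2 + 3 + 8 + 4) / 5 = 20/5 = 4

Step 2 — sample variances and covariances s[i,j] = (1/(n-1)) · Σ_k (x_{k,i} - mean_i) · (x_{k,j} - mean_j), with n-1 = 4:
  s[X,X] = ((3.4)·(3.4) + (1.4)·(1.4) + (-1.6)·(-1.6) + (-1.6)·(-1.6) + (-1.6)·(-1.6)) / 4 = 21.2/4 = 5.3
  s[X,Y] = ((3.4)·(0.2) + (1.4)·(0.2) + (-1.6)·(-0.8) + (-1.6)·(-0.8) + (-1.6)·(1.2)) / 4 = 1.6/4 = 0.4
  s[X,Z] = ((3.4)·(-1) + (1.4)·(-2) + (-1.6)·(-1) + (-1.6)·(4) + (-1.6)·(0)) / 4 = -11/4 = -2.75
  s[Y,Y] = ((0.2)·(0.2) + (0.2)·(0.2) + (-0.8)·(-0.8) + (-0.8)·(-0.8) + (1.2)·(1.2)) / 4 = 2.8/4 = 0.7
  s[Y,Z] = ((0.2)·(-1) + (0.2)·(-2) + (-0.8)·(-1) + (-0.8)·(4) + (1.2)·(0)) / 4 = -3/4 = -0.75
  s[Z,Z] = ((-1)·(-1) + (-2)·(-2) + (-1)·(-1) + (4)·(4) + (0)·(0)) / 4 = 22/4 = 5.5
  Sample standard deviations s_i = √(s[i,i]):
  s(X) = √(5.3) = 2.3022
  s(Y) = √(0.7) = 0.8367
  s(Z) = √(5.5) = 2.3452

Step 3 — r_{ij} = s_{ij} / (s_i · s_j):
  r[X,X] = 1 (diagonal).
  r[X,Y] = 0.4 / (2.3022 · 0.8367) = 0.4 / 1.9261 = 0.2077
  r[X,Z] = -2.75 / (2.3022 · 2.3452) = -2.75 / 5.3991 = -0.5093
  r[Y,Y] = 1 (diagonal).
  r[Y,Z] = -0.75 / (0.8367 · 2.3452) = -0.75 / 1.9621 = -0.3822
  r[Z,Z] = 1 (diagonal).

R is symmetric with unit diagonal. Assembling:

R = [[1, 0.2077, -0.5093],
 [0.2077, 1, -0.3822],
 [-0.5093, -0.3822, 1]]


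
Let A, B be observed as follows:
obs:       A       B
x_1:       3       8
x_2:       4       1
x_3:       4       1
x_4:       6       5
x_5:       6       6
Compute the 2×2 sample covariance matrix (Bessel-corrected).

Step 1 — column means:
  mean(A) = (3 + 4 + 4 + 6 + 6) / 5 = 23/5 = 4.6
  mean(B) = (8 + 1 + 1 + 5 + 6) / 5 = 21/5 = 4.2

Step 2 — sample covariance S[i,j] = (1/(n-1)) · Σ_k (x_{k,i} - mean_i) · (x_{k,j} - mean_j), with n-1 = 4.
  S[A,A] = ((-1.6)·(-1.6) + (-0.6)·(-0.6) + (-0.6)·(-0.6) + (1.4)·(1.4) + (1.4)·(1.4)) / 4 = 7.2/4 = 1.8
  S[A,B] = ((-1.6)·(3.8) + (-0.6)·(-3.2) + (-0.6)·(-3.2) + (1.4)·(0.8) + (1.4)·(1.8)) / 4 = 1.4/4 = 0.35
  S[B,B] = ((3.8)·(3.8) + (-3.2)·(-3.2) + (-3.2)·(-3.2) + (0.8)·(0.8) + (1.8)·(1.8)) / 4 = 38.8/4 = 9.7

S is symmetric (S[j,i] = S[i,j]). Assembling:

S = [[1.8, 0.35],
 [0.35, 9.7]]


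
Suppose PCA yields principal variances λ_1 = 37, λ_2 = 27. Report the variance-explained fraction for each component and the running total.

Step 1 — total variance = trace(Sigma) = Σ λ_i = 37 + 27 = 64.

Step 2 — fraction explained by component i = λ_i / Σ λ:
  PC1: 37/64 = 0.5781
  PC2: 27/64 = 0.4219

Step 3 — cumulative fraction after k components = (λ_1 + ... + λ_k) / Σ λ:
  k = 1: 37/64 = 0.5781
  k = 2: (37 + 27)/64 = 64/64 = 1

Summary (fraction, with percent):

explained: PC1 0.5781 (57.81%), PC2 0.4219 (42.19%);  cumulative: 0.5781, 1


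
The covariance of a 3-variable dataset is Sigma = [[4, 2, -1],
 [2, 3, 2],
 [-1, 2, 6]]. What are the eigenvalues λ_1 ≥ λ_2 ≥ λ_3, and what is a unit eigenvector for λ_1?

Step 1 — characteristic polynomial p(λ) = det(λI - Sigma) = λ³ - tr·λ² + c_1·λ - det, where tr = trace, c_1 = sum of the principal 2×2 minors, det = det(Sigma):
  tr = 4 + 3 + 6 = 13,
  c_1 = (4·3 - (2)²) + (4·6 - (-1)²) + (3·6 - (2)²) = 8 + 23 + 14 = 45,
  det = 4·(3·6 - (2)²) - (2)·((2)·6 - (2)·(-1)) + (-1)·((2)·(2) - 3·(-1)) = 4·(14) - (2)·(14) + (-1)·(7) = 21.
  So p(λ) = λ³ - 13λ² + 45λ - 21.
Step 2 — look for an integer root (rational root theorem: any rational root is an integer divisor of 21). Testing λ = 7:
  p(7) = 343 - 637 + 315 - 21 = 0  ✓
  Dividing out (λ - 7): p(λ) = (λ - 7)(λ² - 6λ + 3).
Step 3 — remaining eigenvalues from the quadratic λ² - 6λ + 3 = 0:
  Δ = 6² - 4·3 = 36 - 12 = 24,  λ = (6 ± √24)/2 = (6 ± 4.899)/2 ≈ 5.4495 or 0.5505.
  Sorted: λ_1 = 7,  λ_2 = 5.4495,  λ_3 = 0.5505  (check: sum = 13 = tr ✓).

Step 4 — unit eigenvector for λ_1 = 7: v spans the null space of (Sigma - λ_1 I), whose rows are
  r_1 = (-3, 2, -1),  r_2 = (2, -4, 2),  r_3 = (-1, 2, -1).
  v is orthogonal to every row, so take v ∝ r_1 × r_2 = ((2)·(2) - (-1)·(-4), (-1)·(2) - (-3)·(2), (-3)·(-4) - (2)·(2)) = (0, 4, 8).
  Rescale (divide by 4): u = (0, 1, 2).
  ||u|| = √((0)² + (1)² + (2)²) = √(5) ≈ 2.2361,  v_1 = u/||u|| ≈ (0, 0.4472, 0.8944) (||v_1|| = 1).

λ_1 = 7,  λ_2 = 5.4495,  λ_3 = 0.5505;  v_1 ≈ (0, 0.4472, 0.8944)


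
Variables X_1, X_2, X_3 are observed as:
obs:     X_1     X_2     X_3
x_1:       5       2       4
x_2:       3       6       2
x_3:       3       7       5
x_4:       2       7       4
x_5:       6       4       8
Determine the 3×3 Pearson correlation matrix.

Step 1 — column means:
  mean(X_1) = (5 + 3 + 3 + 2 + 6) / 5 = 19/5 = 3.8
  mean(X_2) = (2 + 6 + 7 + 7 + 4) / 5 = 26/5 = 5.2
  mean(X_3) = (4 + 2 + 5 + 4 + 8) / 5 = 23/5 = 4.6

Step 2 — sample variances and covariances s[i,j] = (1/(n-1)) · Σ_k (x_{k,i} - mean_i) · (x_{k,j} - mean_j), with n-1 = 4:
  s[X_1,X_1] = ((1.2)·(1.2) + (-0.8)·(-0.8) + (-0.8)·(-0.8) + (-1.8)·(-1.8) + (2.2)·(2.2)) / 4 = 10.8/4 = 2.7
  s[X_1,X_2] = ((1.2)·(-3.2) + (-0.8)·(0.8) + (-0.8)·(1.8) + (-1.8)·(1.8) + (2.2)·(-1.2)) / 4 = -11.8/4 = -2.95
  s[X_1,X_3] = ((1.2)·(-0.6) + (-0.8)·(-2.6) + (-0.8)·(0.4) + (-1.8)·(-0.6) + (2.2)·(3.4)) / 4 = 9.6/4 = 2.4
  s[X_2,X_2] = ((-3.2)·(-3.2) + (0.8)·(0.8) + (1.8)·(1.8) + (1.8)·(1.8) + (-1.2)·(-1.2)) / 4 = 18.8/4 = 4.7
  s[X_2,X_3] = ((-3.2)·(-0.6) + (0.8)·(-2.6) + (1.8)·(0.4) + (1.8)·(-0.6) + (-1.2)·(3.4)) / 4 = -4.6/4 = -1.15
  s[X_3,X_3] = ((-0.6)·(-0.6) + (-2.6)·(-2.6) + (0.4)·(0.4) + (-0.6)·(-0.6) + (3.4)·(3.4)) / 4 = 19.2/4 = 4.8
  Sample standard deviations s_i = √(s[i,i]):
  s(X_1) = √(2.7) = 1.6432
  s(X_2) = √(4.7) = 2.1679
  s(X_3) = √(4.8) = 2.1909

Step 3 — r_{ij} = s_{ij} / (s_i · s_j):
  r[X_1,X_1] = 1 (diagonal).
  r[X_1,X_2] = -2.95 / (1.6432 · 2.1679) = -2.95 / 3.5623 = -0.8281
  r[X_1,X_3] = 2.4 / (1.6432 · 2.1909) = 2.4 / 3.6 = 0.6667
  r[X_2,X_2] = 1 (diagonal).
  r[X_2,X_3] = -1.15 / (2.1679 · 2.1909) = -1.15 / 4.7497 = -0.2421
  r[X_3,X_3] = 1 (diagonal).

R is symmetric with unit diagonal. Assembling:

R = [[1, -0.8281, 0.6667],
 [-0.8281, 1, -0.2421],
 [0.6667, -0.2421, 1]]


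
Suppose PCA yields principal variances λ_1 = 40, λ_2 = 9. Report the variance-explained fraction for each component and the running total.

Step 1 — total variance = trace(Sigma) = Σ λ_i = 40 + 9 = 49.

Step 2 — fraction explained by component i = λ_i / Σ λ:
  PC1: 40/49 = 0.8163
  PC2: 9/49 = 0.1837

Step 3 — cumulative fraction after k components = (λ_1 + ... + λ_k) / Σ λ:
  k = 1: 40/49 = 0.8163
  k = 2: (40 + 9)/49 = 49/49 = 1

Summary (fraction, with percent):

explained: PC1 0.8163 (81.63%), PC2 0.1837 (18.37%);  cumulative: 0.8163, 1


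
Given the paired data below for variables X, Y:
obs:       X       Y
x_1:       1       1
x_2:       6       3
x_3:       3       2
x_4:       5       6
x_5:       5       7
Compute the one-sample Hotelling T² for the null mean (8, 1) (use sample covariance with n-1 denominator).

Step 1 — sample mean vector:
  mean(X) = (1 + 6 + 3 + 5 + 5) / 5 = 20/5 = 4
  mean(Y) = (1 + 3 + 2 + 6 + 7) / 5 = 19/5 = 3.8
  x̄ = (4, 3.8),  deviation x̄ - mu_0 = (4, 3.8) - (8, 1) = (-4, 2.8).

Step 2 — sample covariance matrix, S[i,j] = (1/(n-1)) · Σ_k (x_{k,i} - mean_i) · (x_{k,j} - mean_j), divisor n-1 = 4:
  S[X,X] = ((-3)·(-3) + (2)·(2) + (-1)·(-1) + (1)·(1) + (1)·(1)) / 4 = 16/4 = 4
  S[X,Y] = ((-3)·(-2.8) + (2)·(-0.8) + (-1)·(-1.8) + (1)·(2.2) + (1)·(3.2)) / 4 = 14/4 = 3.5
  S[Y,Y] = ((-2.8)·(-2.8) + (-0.8)·(-0.8) + (-1.8)·(-1.8) + (2.2)·(2.2) + (3.2)·(3.2)) / 4 = 26.8/4 = 6.7
  S = [[4, 3.5],
 [3.5, 6.7]].

Step 3 — invert S. det(S) = 4·6.7 - (3.5)² = 14.55.
  S^{-1} = (1/det) · [[d, -b], [-b, a]] = [[0.4605, -0.2405],
 [-0.2405, 0.2749]].

Step 4 — quadratic form (x̄ - mu_0)^T · S^{-1} · (x̄ - mu_0):
  S^{-1} · (x̄ - mu_0) = (-2.5155, 1.732),
  (x̄ - mu_0)^T · [...] = (-4)·(-2.5155) + (2.8)·(1.732) = 14.9113.

Step 5 — scale by n: T² = 5 · 14.9113 = 74.5567.

T² ≈ 74.5567


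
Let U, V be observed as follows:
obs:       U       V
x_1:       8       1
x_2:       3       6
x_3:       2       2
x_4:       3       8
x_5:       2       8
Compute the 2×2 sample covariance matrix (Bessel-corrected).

Step 1 — column means:
  mean(U) = (8 + 3 + 2 + 3 + 2) / 5 = 18/5 = 3.6
  mean(V) = (1 + 6 + 2 + 8 + 8) / 5 = 25/5 = 5

Step 2 — sample covariance S[i,j] = (1/(n-1)) · Σ_k (x_{k,i} - mean_i) · (x_{k,j} - mean_j), with n-1 = 4.
  S[U,U] = ((4.4)·(4.4) + (-0.6)·(-0.6) + (-1.6)·(-1.6) + (-0.6)·(-0.6) + (-1.6)·(-1.6)) / 4 = 25.2/4 = 6.3
  S[U,V] = ((4.4)·(-4) + (-0.6)·(1) + (-1.6)·(-3) + (-0.6)·(3) + (-1.6)·(3)) / 4 = -20/4 = -5
  S[V,V] = ((-4)·(-4) + (1)·(1) + (-3)·(-3) + (3)·(3) + (3)·(3)) / 4 = 44/4 = 11

S is symmetric (S[j,i] = S[i,j]). Assembling:

S = [[6.3, -5],
 [-5, 11]]


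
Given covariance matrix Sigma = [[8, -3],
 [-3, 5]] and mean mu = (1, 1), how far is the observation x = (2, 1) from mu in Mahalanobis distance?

Step 1 — centre the observation: (x - mu) = (1, 0).

Step 2 — invert Sigma. det(Sigma) = 8·5 - (-3)² = 31.
  Sigma^{-1} = (1/det) · [[d, -b], [-b, a]] = [[0.1613, 0.0968],
 [0.0968, 0.2581]].

Step 3 — form the quadratic (x - mu)^T · Sigma^{-1} · (x - mu):
  Sigma^{-1} · (x - mu) = (0.1613, 0.0968).
  (x - mu)^T · [Sigma^{-1} · (x - mu)] = (1)·(0.1613) + (0)·(0.0968) = 0.1613.

Step 4 — take square root: d = √(0.1613) ≈ 0.4016.

d(x, mu) = √(0.1613) ≈ 0.4016


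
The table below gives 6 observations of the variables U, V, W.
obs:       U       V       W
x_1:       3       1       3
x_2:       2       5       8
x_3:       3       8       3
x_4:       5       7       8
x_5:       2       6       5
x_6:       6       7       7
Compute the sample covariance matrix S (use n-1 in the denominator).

Step 1 — column means:
  mean(U) = (3 + 2 + 3 + 5 + 2 + 6) / 6 = 21/6 = 3.5
  mean(V) = (1 + 5 + 8 + 7 + 6 + 7) / 6 = 34/6 = 5.6667
  mean(W) = (3 + 8 + 3 + 8 + 5 + 7) / 6 = 34/6 = 5.6667

Step 2 — sample covariance S[i,j] = (1/(n-1)) · Σ_k (x_{k,i} - mean_i) · (x_{k,j} - mean_j), with n-1 = 5.
  S[U,U] = ((-0.5)·(-0.5) + (-1.5)·(-1.5) + (-0.5)·(-0.5) + (1.5)·(1.5) + (-1.5)·(-1.5) + (2.5)·(2.5)) / 5 = 13.5/5 = 2.7
  S[U,V] = ((-0.5)·(-4.6667) + (-1.5)·(-0.6667) + (-0.5)·(2.3333) + (1.5)·(1.3333) + (-1.5)·(0.3333) + (2.5)·(1.3333)) / 5 = 7/5 = 1.4
  S[U,W] = ((-0.5)·(-2.6667) + (-1.5)·(2.3333) + (-0.5)·(-2.6667) + (1.5)·(2.3333) + (-1.5)·(-0.6667) + (2.5)·(1.3333)) / 5 = 7/5 = 1.4
  S[V,V] = ((-4.6667)·(-4.6667) + (-0.6667)·(-0.6667) + (2.3333)·(2.3333) + (1.3333)·(1.3333) + (0.3333)·(0.3333) + (1.3333)·(1.3333)) / 5 = 31.3333/5 = 6.2667
  S[V,W] = ((-4.6667)·(-2.6667) + (-0.6667)·(2.3333) + (2.3333)·(-2.6667) + (1.3333)·(2.3333) + (0.3333)·(-0.6667) + (1.3333)·(1.3333)) / 5 = 9.3333/5 = 1.8667
  S[W,W] = ((-2.6667)·(-2.6667) + (2.3333)·(2.3333) + (-2.6667)·(-2.6667) + (2.3333)·(2.3333) + (-0.6667)·(-0.6667) + (1.3333)·(1.3333)) / 5 = 27.3333/5 = 5.4667

S is symmetric (S[j,i] = S[i,j]). Assembling:

S = [[2.7, 1.4, 1.4],
 [1.4, 6.2667, 1.8667],
 [1.4, 1.8667, 5.4667]]
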